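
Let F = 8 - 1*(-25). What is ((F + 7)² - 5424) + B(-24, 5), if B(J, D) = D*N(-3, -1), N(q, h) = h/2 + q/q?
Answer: -7643/2 ≈ -3821.5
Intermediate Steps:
N(q, h) = 1 + h/2 (N(q, h) = h*(½) + 1 = h/2 + 1 = 1 + h/2)
B(J, D) = D/2 (B(J, D) = D*(1 + (½)*(-1)) = D*(1 - ½) = D*(½) = D/2)
F = 33 (F = 8 + 25 = 33)
((F + 7)² - 5424) + B(-24, 5) = ((33 + 7)² - 5424) + (½)*5 = (40² - 5424) + 5/2 = (1600 - 5424) + 5/2 = -3824 + 5/2 = -7643/2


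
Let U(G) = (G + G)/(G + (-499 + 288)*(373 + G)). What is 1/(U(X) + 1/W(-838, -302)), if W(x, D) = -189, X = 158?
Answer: -21145887/171607 ≈ -123.22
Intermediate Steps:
U(G) = 2*G/(-78703 - 210*G) (U(G) = (2*G)/(G - 211*(373 + G)) = (2*G)/(G + (-78703 - 211*G)) = (2*G)/(-78703 - 210*G) = 2*G/(-78703 - 210*G))
1/(U(X) + 1/W(-838, -302)) = 1/(-2*158/(78703 + 210*158) + 1/(-189)) = 1/(-2*158/(78703 + 33180) - 1/189) = 1/(-2*158/111883 - 1/189) = 1/(-2*158*1/111883 - 1/189) = 1/(-316/111883 - 1/189) = 1/(-171607/21145887) = -21145887/171607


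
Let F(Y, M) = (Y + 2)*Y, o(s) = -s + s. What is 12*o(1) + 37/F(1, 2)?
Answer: 37/3 ≈ 12.333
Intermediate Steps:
o(s) = 0
F(Y, M) = Y*(2 + Y) (F(Y, M) = (2 + Y)*Y = Y*(2 + Y))
12*o(1) + 37/F(1, 2) = 12*0 + 37/((1*(2 + 1))) = 0 + 37/((1*3)) = 0 + 37/3 = 37/3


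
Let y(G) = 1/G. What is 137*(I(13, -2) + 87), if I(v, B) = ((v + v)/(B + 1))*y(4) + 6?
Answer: 23701/2 ≈ 11851.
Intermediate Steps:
I(v, B) = 6 + v/(2*(1 + B)) (I(v, B) = ((v + v)/(B + 1))/4 + 6 = ((2*v)/(1 + B))*(1/4) + 6 = (2*v/(1 + B))*(1/4) + 6 = v/(2*(1 + B)) + 6 = 6 + v/(2*(1 + B)))
137*(I(13, -2) + 87) = 137*((12 + 13 + 12*(-2))/(2*(1 - 2)) + 87) = 137*((1/2)*(12 + 13 - 24)/(-1) + 87) = 137*((1/2)*(-1)*1 + 87) = 137*(-1/2 + 87) = 137*(173/2) = 23701/2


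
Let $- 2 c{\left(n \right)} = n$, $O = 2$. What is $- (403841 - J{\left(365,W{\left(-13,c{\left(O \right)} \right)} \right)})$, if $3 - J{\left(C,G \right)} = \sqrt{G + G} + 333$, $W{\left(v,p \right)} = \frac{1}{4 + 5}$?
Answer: $-404171 - \frac{\sqrt{2}}{3} \approx -4.0417 \cdot 10^{5}$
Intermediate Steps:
$c{\left(n \right)} = - \frac{n}{2}$
$W{\left(v,p \right)} = \frac{1}{9}$
$J{\left(C,G \right)} = -330 - \sqrt{2} \sqrt{G}$ ($J{\left(C,G \right)} = 3 - \left(\sqrt{G + G} + 333\right) = 3 - \left(\sqrt{2 G} + 333\right) = 3 - \left(\sqrt{2} \sqrt{G} + 333\right) = 3 - \left(333 + \sqrt{2} \sqrt{G}\right) = -330 - \sqrt{2} \sqrt{G}$)
$- (403841 - J{\left(365,W{\left(-13,c{\left(O \right)} \right)} \right)}) = - (403841 - \left(-330 - \frac{\sqrt{2}}{3}\right)) = - (403841 + \left(330 + \frac{\sqrt{2}}{3}\right)) = - (404171 + \frac{\sqrt{2}}{3}) = -404171 - \frac{\sqrt{2}}{3}$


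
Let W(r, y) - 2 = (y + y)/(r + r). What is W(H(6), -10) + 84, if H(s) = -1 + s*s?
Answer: 600/7 ≈ 85.714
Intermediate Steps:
H(s) = -1 + s²
W(r, y) = 2 + y/r (W(r, y) = 2 + (y + y)/(r + r) = 2 + (2*y)/((2*r)) = 2 + (2*y)*(1/(2*r)) = 2 + y/r)
W(H(6), -10) + 84 = (2 - 10/(-1 + 6²)) + 84 = (2 - 10/(-1 + 36)) + 84 = (2 - 10/35) + 84 = (2 - 10*1/35) + 84 = (2 - 2/7) + 84 = 12/7 + 84 = 600/7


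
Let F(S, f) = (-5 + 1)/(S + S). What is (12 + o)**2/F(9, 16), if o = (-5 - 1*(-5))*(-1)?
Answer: -648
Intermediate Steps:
o = 0 (o = (-5 + 5)*(-1) = 0*(-1) = 0)
F(S, f) = -2/S (F(S, f) = -4*1/(2*S) = -2/S)
(12 + o)**2/F(9, 16) = (12 + 0)**2/((-2/9)) = 12**2/((-2*1/9)) = 144/(-2/9) = 144*(-9/2) = -648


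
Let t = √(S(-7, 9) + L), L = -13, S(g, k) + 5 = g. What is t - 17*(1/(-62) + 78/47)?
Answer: -81413/2914 + 5*I ≈ -27.939 + 5.0*I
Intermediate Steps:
S(g, k) = -5 + g
t = 5*I (t = √((-5 - 7) - 13) = √(-12 - 13) = √(-25) = 5*I ≈ 5.0*I)
t - 17*(1/(-62) + 78/47) = 5*I - 17*(1/(-62) + 78/47) = 5*I - 17*(1*(-1/62) + 78*(1/47)) = 5*I - 17*(-1/62 + 78/47) = 5*I - 17*4789/2914 = 5*I - 81413/2914 = -81413/2914 + 5*I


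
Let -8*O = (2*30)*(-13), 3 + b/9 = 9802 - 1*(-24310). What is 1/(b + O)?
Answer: 2/614157 ≈ 3.2565e-6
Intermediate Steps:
b = 306981 (b = -27 + 9*(9802 - 1*(-24310)) = -27 + 9*(9802 + 24310) = -27 + 9*34112 = -27 + 307008 = 306981)
O = 195/2 (O = -2*30*(-13)/8 = -15*(-13)/2 = -1/8*(-780) = 195/2 ≈ 97.500)
1/(b + O) = 1/(306981 + 195/2) = 1/(614157/2) = 2/614157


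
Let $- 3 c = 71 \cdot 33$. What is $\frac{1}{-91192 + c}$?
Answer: $- \frac{1}{91973} \approx -1.0873 \cdot 10^{-5}$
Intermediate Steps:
$c = -781$ ($c = - \frac{71 \cdot 33}{3} = \left(- \frac{1}{3}\right) 2343 = -781$)
$\frac{1}{-91192 + c} = \frac{1}{-91192 - 781} = \frac{1}{-91973} = - \frac{1}{91973}$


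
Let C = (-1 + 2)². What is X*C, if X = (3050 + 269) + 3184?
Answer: 6503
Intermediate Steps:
C = 1 (C = 1² = 1)
X = 6503 (X = 3319 + 3184 = 6503)
X*C = 6503*1 = 6503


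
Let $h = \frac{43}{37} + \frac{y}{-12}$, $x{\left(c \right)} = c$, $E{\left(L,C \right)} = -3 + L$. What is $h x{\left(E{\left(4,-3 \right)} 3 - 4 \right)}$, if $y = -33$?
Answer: $- \frac{579}{148} \approx -3.9122$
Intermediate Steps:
$h = \frac{579}{148}$ ($h = \frac{43}{37} - \frac{33}{-12} = 43 \cdot \frac{1}{37} - - \frac{11}{4} = \frac{43}{37} + \frac{11}{4} = \frac{579}{148} \approx 3.9122$)
$h x{\left(E{\left(4,-3 \right)} 3 - 4 \right)} = \frac{579 \left(\left(-3 + 4\right) 3 - 4\right)}{148} = \frac{579 \left(1 \cdot 3 - 4\right)}{148} = \frac{579 \left(3 - 4\right)}{148} = \frac{579}{148} \left(-1\right) = - \frac{579}{148}$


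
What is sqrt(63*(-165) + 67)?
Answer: 2*I*sqrt(2582) ≈ 101.63*I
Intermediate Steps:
sqrt(63*(-165) + 67) = sqrt(-10395 + 67) = sqrt(-10328) = 2*I*sqrt(2582)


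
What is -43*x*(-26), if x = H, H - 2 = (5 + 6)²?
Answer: 137514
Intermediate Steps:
H = 123 (H = 2 + (5 + 6)² = 2 + 11² = 2 + 121 = 123)
x = 123
-43*x*(-26) = -43*123*(-26) = -5289*(-26) = 137514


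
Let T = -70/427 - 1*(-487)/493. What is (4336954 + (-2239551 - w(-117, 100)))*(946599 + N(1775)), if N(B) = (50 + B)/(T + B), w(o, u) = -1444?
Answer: 106102091169425669831/53404352 ≈ 1.9868e+12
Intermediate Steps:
T = 24777/30073 (T = -70*1/427 + 487*(1/493) = -10/61 + 487/493 = 24777/30073 ≈ 0.82390)
N(B) = (50 + B)/(24777/30073 + B)
(4336954 + (-2239551 - w(-117, 100)))*(946599 + N(1775)) = (4336954 + (-2239551 - 1*(-1444)))*(946599 + 30073*(50 + 1775)/(24777 + 30073*1775)) = (4336954 + (-2239551 + 1444))*(946599 + 30073*1825/(24777 + 53379575)) = (4336954 - 2238107)*(946599 + 30073*1825/53404352) = 2098847*(946599 + 30073*(1/53404352)*1825) = 2098847*(946599 + 54883225/53404352) = 2098847*(50552561082073/53404352) = 106102091169425669831/53404352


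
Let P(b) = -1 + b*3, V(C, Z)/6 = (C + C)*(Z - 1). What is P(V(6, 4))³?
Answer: 270840023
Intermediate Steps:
V(C, Z) = 12*C*(-1 + Z) (V(C, Z) = 6*((C + C)*(Z - 1)) = 6*((2*C)*(-1 + Z)) = 6*(2*C*(-1 + Z)) = 12*C*(-1 + Z))
P(b) = -1 + 3*b
P(V(6, 4))³ = (-1 + 3*(12*6*(-1 + 4)))³ = (-1 + 3*(12*6*3))³ = (-1 + 3*216)³ = (-1 + 648)³ = 647³ = 270840023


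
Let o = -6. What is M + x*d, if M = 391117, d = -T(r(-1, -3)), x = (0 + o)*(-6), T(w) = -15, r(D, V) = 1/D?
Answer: 391657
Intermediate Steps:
x = 36 (x = (0 - 6)*(-6) = -6*(-6) = 36)
d = 15 (d = -1*(-15) = 15)
M + x*d = 391117 + 36*15 = 391117 + 540 = 391657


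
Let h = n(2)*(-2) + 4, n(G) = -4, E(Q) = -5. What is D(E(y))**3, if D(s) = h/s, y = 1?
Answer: -1728/125 ≈ -13.824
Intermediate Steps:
h = 12 (h = -4*(-2) + 4 = 8 + 4 = 12)
D(s) = 12/s
D(E(y))**3 = (12/(-5))**3 = (12*(-1/5))**3 = (-12/5)**3 = -1728/125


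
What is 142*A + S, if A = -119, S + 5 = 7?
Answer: -16896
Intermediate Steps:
S = 2 (S = -5 + 7 = 2)
142*A + S = 142*(-119) + 2 = -16898 + 2 = -16896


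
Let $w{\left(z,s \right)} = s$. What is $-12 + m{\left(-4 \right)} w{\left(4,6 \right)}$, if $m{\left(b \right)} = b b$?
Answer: $84$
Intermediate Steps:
$m{\left(b \right)} = b^{2}$
$-12 + m{\left(-4 \right)} w{\left(4,6 \right)} = -12 + \left(-4\right)^{2} \cdot 6 = -12 + 16 \cdot 6 = -12 + 96 = 84$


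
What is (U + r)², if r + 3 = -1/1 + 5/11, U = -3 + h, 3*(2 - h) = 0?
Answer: 2500/121 ≈ 20.661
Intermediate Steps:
h = 2 (h = 2 - ⅓*0 = 2 + 0 = 2)
U = -1 (U = -3 + 2 = -1)
r = -39/11 (r = -3 + (-1/1 + 5/11) = -3 + (-1*1 + 5*(1/11)) = -3 + (-1 + 5/11) = -3 - 6/11 = -39/11 ≈ -3.5455)
(U + r)² = (-1 - 39/11)² = (-50/11)² = 2500/121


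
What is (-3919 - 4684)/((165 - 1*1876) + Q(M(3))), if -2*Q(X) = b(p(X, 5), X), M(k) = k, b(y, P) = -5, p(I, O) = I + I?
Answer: 17206/3417 ≈ 5.0354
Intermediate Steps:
p(I, O) = 2*I
Q(X) = 5/2 (Q(X) = -½*(-5) = 5/2)
(-3919 - 4684)/((165 - 1*1876) + Q(M(3))) = (-3919 - 4684)/((165 - 1*1876) + 5/2) = -8603/((165 - 1876) + 5/2) = -8603/(-1711 + 5/2) = -8603/(-3417/2) = -8603*(-2/3417) = 17206/3417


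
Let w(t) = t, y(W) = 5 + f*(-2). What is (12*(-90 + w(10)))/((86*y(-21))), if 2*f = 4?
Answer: -480/43 ≈ -11.163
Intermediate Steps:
f = 2 (f = (½)*4 = 2)
y(W) = 1 (y(W) = 5 + 2*(-2) = 5 - 4 = 1)
(12*(-90 + w(10)))/((86*y(-21))) = (12*(-90 + 10))/((86*1)) = (12*(-80))/86 = -960*1/86 = -480/43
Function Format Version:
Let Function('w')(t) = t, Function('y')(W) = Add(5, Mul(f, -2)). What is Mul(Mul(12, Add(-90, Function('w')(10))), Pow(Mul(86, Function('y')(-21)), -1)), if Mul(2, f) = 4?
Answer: Rational(-480, 43) ≈ -11.163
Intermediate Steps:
f = 2 (f = Mul(Rational(1, 2), 4) = 2)
Function('y')(W) = 1 (Function('y')(W) = Add(5, Mul(2, -2)) = Add(5, -4) = 1)
Mul(Mul(12, Add(-90, Function('w')(10))), Pow(Mul(86, Function('y')(-21)), -1)) = Mul(Mul(12, Add(-90, 10)), Pow(Mul(86, 1), -1)) = Mul(Mul(12, -80), Pow(86, -1)) = Mul(-960, Rational(1, 86)) = Rational(-480, 43)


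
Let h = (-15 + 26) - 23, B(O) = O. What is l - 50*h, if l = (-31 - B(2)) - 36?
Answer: 531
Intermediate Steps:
h = -12 (h = 11 - 23 = -12)
l = -69 (l = (-31 - 1*2) - 36 = (-31 - 2) - 36 = -33 - 36 = -69)
l - 50*h = -69 - 50*(-12) = -69 + 600 = 531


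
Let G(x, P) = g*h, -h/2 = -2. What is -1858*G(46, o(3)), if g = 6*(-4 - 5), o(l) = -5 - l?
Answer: 401328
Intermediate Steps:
g = -54 (g = 6*(-9) = -54)
h = 4 (h = -2*(-2) = 4)
G(x, P) = -216 (G(x, P) = -54*4 = -216)
-1858*G(46, o(3)) = -1858*(-216) = 401328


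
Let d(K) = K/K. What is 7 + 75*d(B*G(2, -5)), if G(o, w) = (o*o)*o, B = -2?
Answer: 82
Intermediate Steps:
G(o, w) = o**3 (G(o, w) = o**2*o = o**3)
d(K) = 1
7 + 75*d(B*G(2, -5)) = 7 + 75*1 = 7 + 75 = 82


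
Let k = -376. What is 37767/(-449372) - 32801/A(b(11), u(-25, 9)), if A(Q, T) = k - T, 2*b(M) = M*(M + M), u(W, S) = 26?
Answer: 7362334319/90323772 ≈ 81.510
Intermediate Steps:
b(M) = M² (b(M) = (M*(M + M))/2 = (M*(2*M))/2 = (2*M²)/2 = M²)
A(Q, T) = -376 - T
37767/(-449372) - 32801/A(b(11), u(-25, 9)) = 37767/(-449372) - 32801/(-376 - 1*26) = 37767*(-1/449372) - 32801/(-376 - 26) = -37767/449372 - 32801/(-402) = -37767/449372 - 32801*(-1/402) = -37767/449372 + 32801/402 = 7362334319/90323772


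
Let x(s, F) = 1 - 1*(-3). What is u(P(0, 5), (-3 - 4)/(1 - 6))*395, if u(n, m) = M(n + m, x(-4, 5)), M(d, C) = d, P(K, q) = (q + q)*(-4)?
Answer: -15247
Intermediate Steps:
P(K, q) = -8*q (P(K, q) = (2*q)*(-4) = -8*q)
x(s, F) = 4 (x(s, F) = 1 + 3 = 4)
u(n, m) = m + n (u(n, m) = n + m = m + n)
u(P(0, 5), (-3 - 4)/(1 - 6))*395 = ((-3 - 4)/(1 - 6) - 8*5)*395 = (-7/(-5) - 40)*395 = (-7*(-⅕) - 40)*395 = (7/5 - 40)*395 = -193/5*395 = -15247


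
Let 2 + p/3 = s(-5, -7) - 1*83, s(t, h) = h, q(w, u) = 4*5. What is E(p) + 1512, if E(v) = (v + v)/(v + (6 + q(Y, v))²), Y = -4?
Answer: 75531/50 ≈ 1510.6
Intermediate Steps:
q(w, u) = 20
p = -276 (p = -6 + 3*(-7 - 1*83) = -6 + 3*(-7 - 83) = -6 + 3*(-90) = -6 - 270 = -276)
E(v) = 2*v/(676 + v) (E(v) = (v + v)/(v + (6 + 20)²) = (2*v)/(v + 26²) = (2*v)/(v + 676) = (2*v)/(676 + v) = 2*v/(676 + v))
E(p) + 1512 = 2*(-276)/(676 - 276) + 1512 = 2*(-276)/400 + 1512 = 2*(-276)*(1/400) + 1512 = -69/50 + 1512 = 75531/50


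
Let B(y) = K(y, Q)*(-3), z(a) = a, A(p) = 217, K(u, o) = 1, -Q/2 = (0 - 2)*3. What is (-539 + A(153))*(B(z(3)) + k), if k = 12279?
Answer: -3952872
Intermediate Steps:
Q = 12 (Q = -2*(0 - 2)*3 = -(-4)*3 = -2*(-6) = 12)
B(y) = -3 (B(y) = 1*(-3) = -3)
(-539 + A(153))*(B(z(3)) + k) = (-539 + 217)*(-3 + 12279) = -322*12276 = -3952872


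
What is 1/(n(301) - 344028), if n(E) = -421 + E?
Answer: -1/344148 ≈ -2.9057e-6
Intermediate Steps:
1/(n(301) - 344028) = 1/((-421 + 301) - 344028) = 1/(-120 - 344028) = 1/(-344148) = -1/344148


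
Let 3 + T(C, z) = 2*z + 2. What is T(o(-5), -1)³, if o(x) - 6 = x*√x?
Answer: -27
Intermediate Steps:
o(x) = 6 + x^(3/2) (o(x) = 6 + x*√x = 6 + x^(3/2))
T(C, z) = -1 + 2*z (T(C, z) = -3 + (2*z + 2) = -3 + (2 + 2*z) = -1 + 2*z)
T(o(-5), -1)³ = (-1 + 2*(-1))³ = (-1 - 2)³ = (-3)³ = -27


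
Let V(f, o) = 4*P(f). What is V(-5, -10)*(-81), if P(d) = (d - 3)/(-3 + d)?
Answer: -324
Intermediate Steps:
P(d) = 1 (P(d) = (-3 + d)/(-3 + d) = 1)
V(f, o) = 4 (V(f, o) = 4*1 = 4)
V(-5, -10)*(-81) = 4*(-81) = -324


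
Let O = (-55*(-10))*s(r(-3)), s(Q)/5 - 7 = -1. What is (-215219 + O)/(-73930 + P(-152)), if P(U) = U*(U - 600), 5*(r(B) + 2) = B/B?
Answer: -198719/40374 ≈ -4.9220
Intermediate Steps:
r(B) = -9/5 (r(B) = -2 + (B/B)/5 = -2 + (⅕)*1 = -2 + ⅕ = -9/5)
s(Q) = 30 (s(Q) = 35 + 5*(-1) = 35 - 5 = 30)
P(U) = U*(-600 + U)
O = 16500 (O = -55*(-10)*30 = 550*30 = 16500)
(-215219 + O)/(-73930 + P(-152)) = (-215219 + 16500)/(-73930 - 152*(-600 - 152)) = -198719/(-73930 - 152*(-752)) = -198719/(-73930 + 114304) = -198719/40374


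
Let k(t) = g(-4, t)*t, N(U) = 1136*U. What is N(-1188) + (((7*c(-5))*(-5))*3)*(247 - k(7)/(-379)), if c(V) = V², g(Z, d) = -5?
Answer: -757128522/379 ≈ -1.9977e+6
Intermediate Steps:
k(t) = -5*t
N(-1188) + (((7*c(-5))*(-5))*3)*(247 - k(7)/(-379)) = 1136*(-1188) + (((7*(-5)²)*(-5))*3)*(247 - (-5*7)/(-379)) = -1349568 + (((7*25)*(-5))*3)*(247 - (-35)*(-1)/379) = -1349568 + ((175*(-5))*3)*(247 - 1*35/379) = -1349568 + (-875*3)*(247 - 35/379) = -1349568 - 2625*93578/379 = -1349568 - 245642250/379 = -757128522/379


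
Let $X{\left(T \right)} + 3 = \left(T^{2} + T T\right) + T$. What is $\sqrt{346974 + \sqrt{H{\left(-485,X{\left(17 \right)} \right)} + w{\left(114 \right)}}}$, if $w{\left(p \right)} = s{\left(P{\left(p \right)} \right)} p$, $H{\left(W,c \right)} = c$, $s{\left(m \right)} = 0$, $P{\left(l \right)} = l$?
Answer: $\sqrt{346974 + 4 \sqrt{37}} \approx 589.07$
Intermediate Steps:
$X{\left(T \right)} = -3 + T + 2 T^{2}$ ($X{\left(T \right)} = -3 + \left(\left(T^{2} + T T\right) + T\right) = -3 + \left(\left(T^{2} + T^{2}\right) + T\right) = -3 + \left(2 T^{2} + T\right) = -3 + \left(T + 2 T^{2}\right) = -3 + T + 2 T^{2}$)
$w{\left(p \right)} = 0$ ($w{\left(p \right)} = 0 p = 0$)
$\sqrt{346974 + \sqrt{H{\left(-485,X{\left(17 \right)} \right)} + w{\left(114 \right)}}} = \sqrt{346974 + \sqrt{\left(-3 + 17 + 2 \cdot 17^{2}\right) + 0}} = \sqrt{346974 + \sqrt{\left(-3 + 17 + 2 \cdot 289\right) + 0}} = \sqrt{346974 + \sqrt{\left(-3 + 17 + 578\right) + 0}} = \sqrt{346974 + \sqrt{592 + 0}} = \sqrt{346974 + \sqrt{592}} = \sqrt{346974 + 4 \sqrt{37}}$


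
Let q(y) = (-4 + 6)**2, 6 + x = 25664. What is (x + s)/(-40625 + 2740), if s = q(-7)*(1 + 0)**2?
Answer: -25662/37885 ≈ -0.67737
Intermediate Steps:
x = 25658 (x = -6 + 25664 = 25658)
q(y) = 4 (q(y) = 2**2 = 4)
s = 4 (s = 4*(1 + 0)**2 = 4*1**2 = 4*1 = 4)
(x + s)/(-40625 + 2740) = (25658 + 4)/(-40625 + 2740) = 25662/(-37885) = 25662*(-1/37885) = -25662/37885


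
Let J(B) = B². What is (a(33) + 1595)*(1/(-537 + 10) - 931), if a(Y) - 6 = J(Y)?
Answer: -1319816220/527 ≈ -2.5044e+6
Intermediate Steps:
a(Y) = 6 + Y²
(a(33) + 1595)*(1/(-537 + 10) - 931) = ((6 + 33²) + 1595)*(1/(-537 + 10) - 931) = ((6 + 1089) + 1595)*(1/(-527) - 931) = (1095 + 1595)*(-1/527 - 931) = 2690*(-490638/527) = -1319816220/527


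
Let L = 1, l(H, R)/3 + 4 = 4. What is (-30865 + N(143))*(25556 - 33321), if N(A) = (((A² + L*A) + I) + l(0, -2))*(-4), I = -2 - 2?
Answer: 879130005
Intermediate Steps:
l(H, R) = 0 (l(H, R) = -12 + 3*4 = -12 + 12 = 0)
I = -4
N(A) = 16 - 4*A - 4*A² (N(A) = (((A² + 1*A) - 4) + 0)*(-4) = (((A² + A) - 4) + 0)*(-4) = (((A + A²) - 4) + 0)*(-4) = ((-4 + A + A²) + 0)*(-4) = (-4 + A + A²)*(-4) = 16 - 4*A - 4*A²)
(-30865 + N(143))*(25556 - 33321) = (-30865 + (16 - 4*143 - 4*143²))*(25556 - 33321) = (-30865 + (16 - 572 - 4*20449))*(-7765) = (-30865 + (16 - 572 - 81796))*(-7765) = (-30865 - 82352)*(-7765) = -113217*(-7765) = 879130005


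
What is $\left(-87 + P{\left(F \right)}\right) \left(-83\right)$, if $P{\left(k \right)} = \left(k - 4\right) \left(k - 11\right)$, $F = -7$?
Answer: $-9213$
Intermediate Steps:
$P{\left(k \right)} = \left(-11 + k\right) \left(-4 + k\right)$ ($P{\left(k \right)} = \left(-4 + k\right) \left(-11 + k\right) = \left(-11 + k\right) \left(-4 + k\right)$)
$\left(-87 + P{\left(F \right)}\right) \left(-83\right) = \left(-87 + \left(44 + \left(-7\right)^{2} - -105\right)\right) \left(-83\right) = \left(-87 + \left(44 + 49 + 105\right)\right) \left(-83\right) = \left(-87 + 198\right) \left(-83\right) = 111 \left(-83\right) = -9213$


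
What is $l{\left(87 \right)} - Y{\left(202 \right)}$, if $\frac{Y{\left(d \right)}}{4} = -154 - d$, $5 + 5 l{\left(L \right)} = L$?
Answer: $\frac{7202}{5} \approx 1440.4$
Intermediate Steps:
$l{\left(L \right)} = -1 + \frac{L}{5}$
$Y{\left(d \right)} = -616 - 4 d$ ($Y{\left(d \right)} = 4 \left(-154 - d\right) = -616 - 4 d$)
$l{\left(87 \right)} - Y{\left(202 \right)} = \left(-1 + \frac{1}{5} \cdot 87\right) - \left(-616 - 808\right) = \left(-1 + \frac{87}{5}\right) - \left(-616 - 808\right) = \frac{82}{5} - -1424 = \frac{82}{5} + 1424 = \frac{7202}{5}$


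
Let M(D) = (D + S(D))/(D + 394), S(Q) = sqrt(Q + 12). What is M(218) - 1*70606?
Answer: -21605327/306 + sqrt(230)/612 ≈ -70606.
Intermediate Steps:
S(Q) = sqrt(12 + Q)
M(D) = (D + sqrt(12 + D))/(394 + D) (M(D) = (D + sqrt(12 + D))/(D + 394) = (D + sqrt(12 + D))/(394 + D))
M(218) - 1*70606 = (218 + sqrt(12 + 218))/(394 + 218) - 1*70606 = (218 + sqrt(230))/612 - 70606 = (109/306 + sqrt(230)/612) - 70606 = -21605327/306 + sqrt(230)/612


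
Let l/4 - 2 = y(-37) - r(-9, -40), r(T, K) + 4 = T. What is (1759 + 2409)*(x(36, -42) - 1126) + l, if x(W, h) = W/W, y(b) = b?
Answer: -4689088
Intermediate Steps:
x(W, h) = 1
r(T, K) = -4 + T
l = -88 (l = 8 + 4*(-37 - (-4 - 9)) = 8 + 4*(-37 - 1*(-13)) = 8 + 4*(-37 + 13) = 8 + 4*(-24) = 8 - 96 = -88)
(1759 + 2409)*(x(36, -42) - 1126) + l = (1759 + 2409)*(1 - 1126) - 88 = 4168*(-1125) - 88 = -4689000 - 88 = -4689088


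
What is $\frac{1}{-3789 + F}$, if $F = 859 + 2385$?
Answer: $- \frac{1}{545} \approx -0.0018349$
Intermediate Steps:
$F = 3244$
$\frac{1}{-3789 + F} = \frac{1}{-3789 + 3244} = \frac{1}{-545} = - \frac{1}{545}$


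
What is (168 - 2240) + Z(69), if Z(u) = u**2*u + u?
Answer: 326506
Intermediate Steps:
Z(u) = u + u**3 (Z(u) = u**3 + u = u + u**3)
(168 - 2240) + Z(69) = (168 - 2240) + (69 + 69**3) = -2072 + (69 + 328509) = -2072 + 328578 = 326506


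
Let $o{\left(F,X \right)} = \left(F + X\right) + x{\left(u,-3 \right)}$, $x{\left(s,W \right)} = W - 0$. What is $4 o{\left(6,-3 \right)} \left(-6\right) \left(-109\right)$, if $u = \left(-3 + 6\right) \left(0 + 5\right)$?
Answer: $0$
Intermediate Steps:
$u = 15$ ($u = 3 \cdot 5 = 15$)
$x{\left(s,W \right)} = W$ ($x{\left(s,W \right)} = W + 0 = W$)
$o{\left(F,X \right)} = -3 + F + X$ ($o{\left(F,X \right)} = \left(F + X\right) - 3 = -3 + F + X$)
$4 o{\left(6,-3 \right)} \left(-6\right) \left(-109\right) = 4 \left(-3 + 6 - 3\right) \left(-6\right) \left(-109\right) = 4 \cdot 0 \left(-6\right) \left(-109\right) = 0 \left(-6\right) \left(-109\right) = 0 \left(-109\right) = 0$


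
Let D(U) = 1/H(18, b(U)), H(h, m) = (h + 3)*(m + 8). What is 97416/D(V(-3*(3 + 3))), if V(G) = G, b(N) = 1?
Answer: 18411624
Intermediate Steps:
H(h, m) = (3 + h)*(8 + m)
D(U) = 1/189 (D(U) = 1/(24 + 3*1 + 8*18 + 18*1) = 1/(24 + 3 + 144 + 18) = 1/189)
97416/D(V(-3*(3 + 3))) = 97416/(1/189) = 97416*189 = 18411624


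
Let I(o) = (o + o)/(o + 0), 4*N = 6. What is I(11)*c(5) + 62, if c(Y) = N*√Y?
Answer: 62 + 3*√5 ≈ 68.708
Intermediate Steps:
N = 3/2 (N = (¼)*6 = 3/2 ≈ 1.5000)
c(Y) = 3*√Y/2
I(o) = 2 (I(o) = (2*o)/o = 2)
I(11)*c(5) + 62 = 2*(3*√5/2) + 62 = 3*√5 + 62 = 62 + 3*√5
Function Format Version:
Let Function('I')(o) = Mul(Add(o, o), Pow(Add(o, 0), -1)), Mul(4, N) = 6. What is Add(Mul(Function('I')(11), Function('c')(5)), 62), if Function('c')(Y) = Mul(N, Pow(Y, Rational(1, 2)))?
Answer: Add(62, Mul(3, Pow(5, Rational(1, 2)))) ≈ 68.708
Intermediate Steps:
N = Rational(3, 2) (N = Mul(Rational(1, 4), 6) = Rational(3, 2) ≈ 1.5000)
Function('c')(Y) = Mul(Rational(3, 2), Pow(Y, Rational(1, 2)))
Function('I')(o) = 2 (Function('I')(o) = Mul(Mul(2, o), Pow(o, -1)) = 2)
Add(Mul(Function('I')(11), Function('c')(5)), 62) = Add(Mul(2, Mul(Rational(3, 2), Pow(5, Rational(1, 2)))), 62) = Add(Mul(3, Pow(5, Rational(1, 2))), 62) = Add(62, Mul(3, Pow(5, Rational(1, 2))))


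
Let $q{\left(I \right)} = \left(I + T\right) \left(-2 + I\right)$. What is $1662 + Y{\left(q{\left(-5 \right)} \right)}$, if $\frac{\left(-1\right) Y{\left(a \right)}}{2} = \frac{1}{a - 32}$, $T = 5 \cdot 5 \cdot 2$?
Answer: $\frac{576716}{347} \approx 1662.0$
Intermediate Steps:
$T = 50$ ($T = 25 \cdot 2 = 50$)
$q{\left(I \right)} = \left(-2 + I\right) \left(50 + I\right)$ ($q{\left(I \right)} = \left(I + 50\right) \left(-2 + I\right) = \left(50 + I\right) \left(-2 + I\right) = \left(-2 + I\right) \left(50 + I\right)$)
$Y{\left(a \right)} = - \frac{2}{-32 + a}$ ($Y{\left(a \right)} = - \frac{2}{a - 32} = - \frac{2}{-32 + a}$)
$1662 + Y{\left(q{\left(-5 \right)} \right)} = 1662 - \frac{2}{-32 + \left(-100 + \left(-5\right)^{2} + 48 \left(-5\right)\right)} = 1662 - \frac{2}{-32 - 315} = 1662 - \frac{2}{-347} = 1662 - - \frac{2}{347} = 1662 + \frac{2}{347} = \frac{576716}{347}$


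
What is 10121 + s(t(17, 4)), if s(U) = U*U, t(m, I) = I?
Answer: 10137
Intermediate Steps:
s(U) = U²
10121 + s(t(17, 4)) = 10121 + 4² = 10121 + 16 = 10137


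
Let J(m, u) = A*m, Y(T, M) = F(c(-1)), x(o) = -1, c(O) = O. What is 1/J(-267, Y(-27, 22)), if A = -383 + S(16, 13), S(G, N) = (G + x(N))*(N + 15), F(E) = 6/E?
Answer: -1/9879 ≈ -0.00010122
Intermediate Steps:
Y(T, M) = -6 (Y(T, M) = 6/(-1) = 6*(-1) = -6)
S(G, N) = (-1 + G)*(15 + N) (S(G, N) = (G - 1)*(N + 15) = (-1 + G)*(15 + N))
A = 37 (A = -383 + (-15 - 1*13 + 15*16 + 16*13) = -383 + (-15 - 13 + 240 + 208) = -383 + 420 = 37)
J(m, u) = 37*m
1/J(-267, Y(-27, 22)) = 1/(37*(-267)) = 1/(-9879) = -1/9879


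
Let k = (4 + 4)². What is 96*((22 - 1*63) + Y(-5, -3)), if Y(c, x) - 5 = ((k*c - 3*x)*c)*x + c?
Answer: -451776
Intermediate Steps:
k = 64 (k = 8² = 64)
Y(c, x) = 5 + c + c*x*(-3*x + 64*c) (Y(c, x) = 5 + (((64*c - 3*x)*c)*x + c) = 5 + (((-3*x + 64*c)*c)*x + c) = 5 + ((c*(-3*x + 64*c))*x + c) = 5 + (c*x*(-3*x + 64*c) + c) = 5 + (c + c*x*(-3*x + 64*c)) = 5 + c + c*x*(-3*x + 64*c))
96*((22 - 1*63) + Y(-5, -3)) = 96*((22 - 1*63) + (5 - 5 - 3*(-5)*(-3)² + 64*(-3)*(-5)²)) = 96*((22 - 63) + (5 - 5 - 3*(-5)*9 + 64*(-3)*25)) = 96*(-41 + (5 - 5 + 135 - 4800)) = 96*(-41 - 4665) = 96*(-4706) = -451776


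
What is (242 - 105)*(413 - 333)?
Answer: 10960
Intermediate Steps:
(242 - 105)*(413 - 333) = 137*80 = 10960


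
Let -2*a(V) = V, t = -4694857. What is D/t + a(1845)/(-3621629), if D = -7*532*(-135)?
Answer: -3632813515755/34006060524106 ≈ -0.10683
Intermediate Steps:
a(V) = -V/2
D = 502740 (D = -3724*(-135) = 502740)
D/t + a(1845)/(-3621629) = 502740/(-4694857) - ½*1845/(-3621629) = 502740*(-1/4694857) - 1845/2*(-1/3621629) = -502740/4694857 + 1845/7243258 = -3632813515755/34006060524106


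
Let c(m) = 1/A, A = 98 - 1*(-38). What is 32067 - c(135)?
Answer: 4361111/136 ≈ 32067.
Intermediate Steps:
A = 136 (A = 98 + 38 = 136)
c(m) = 1/136
32067 - c(135) = 32067 - 1*1/136 = 32067 - 1/136 = 4361111/136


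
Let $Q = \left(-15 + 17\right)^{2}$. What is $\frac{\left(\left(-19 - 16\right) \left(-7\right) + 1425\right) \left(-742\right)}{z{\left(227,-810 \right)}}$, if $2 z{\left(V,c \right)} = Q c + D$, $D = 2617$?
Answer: $\frac{354040}{89} \approx 3978.0$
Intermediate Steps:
$Q = 4$ ($Q = 2^{2} = 4$)
$z{\left(V,c \right)} = \frac{2617}{2} + 2 c$ ($z{\left(V,c \right)} = \frac{4 c + 2617}{2} = \frac{2617 + 4 c}{2} = \frac{2617}{2} + 2 c$)
$\frac{\left(\left(-19 - 16\right) \left(-7\right) + 1425\right) \left(-742\right)}{z{\left(227,-810 \right)}} = \frac{\left(\left(-19 - 16\right) \left(-7\right) + 1425\right) \left(-742\right)}{\frac{2617}{2} + 2 \left(-810\right)} = \frac{\left(\left(-35\right) \left(-7\right) + 1425\right) \left(-742\right)}{\frac{2617}{2} - 1620} = \frac{\left(245 + 1425\right) \left(-742\right)}{- \frac{623}{2}} = 1670 \left(-742\right) \left(- \frac{2}{623}\right) = \left(-1239140\right) \left(- \frac{2}{623}\right) = \frac{354040}{89}$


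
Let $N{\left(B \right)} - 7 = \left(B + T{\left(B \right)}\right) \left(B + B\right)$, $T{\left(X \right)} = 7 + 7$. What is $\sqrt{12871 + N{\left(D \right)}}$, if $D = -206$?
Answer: $\sqrt{91982} \approx 303.29$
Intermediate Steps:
$T{\left(X \right)} = 14$
$N{\left(B \right)} = 7 + 2 B \left(14 + B\right)$ ($N{\left(B \right)} = 7 + \left(B + 14\right) \left(B + B\right) = 7 + \left(14 + B\right) 2 B = 7 + 2 B \left(14 + B\right)$)
$\sqrt{12871 + N{\left(D \right)}} = \sqrt{12871 + \left(7 + 2 \left(-206\right)^{2} + 28 \left(-206\right)\right)} = \sqrt{12871 + \left(7 + 2 \cdot 42436 - 5768\right)} = \sqrt{12871 + \left(7 + 84872 - 5768\right)} = \sqrt{12871 + 79111} = \sqrt{91982}$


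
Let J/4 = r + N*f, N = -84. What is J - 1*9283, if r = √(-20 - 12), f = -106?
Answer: 26333 + 16*I*√2 ≈ 26333.0 + 22.627*I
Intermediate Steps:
r = 4*I*√2 (r = √(-32) = 4*I*√2 ≈ 5.6569*I)
J = 35616 + 16*I*√2 (J = 4*(4*I*√2 - 84*(-106)) = 4*(4*I*√2 + 8904) = 4*(8904 + 4*I*√2) = 35616 + 16*I*√2 ≈ 35616.0 + 22.627*I)
J - 1*9283 = (35616 + 16*I*√2) - 1*9283 = (35616 + 16*I*√2) - 9283 = 26333 + 16*I*√2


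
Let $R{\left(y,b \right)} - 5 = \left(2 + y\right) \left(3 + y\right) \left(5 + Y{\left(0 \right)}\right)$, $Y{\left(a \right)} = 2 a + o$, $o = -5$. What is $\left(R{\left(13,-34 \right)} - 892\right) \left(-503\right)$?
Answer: $446161$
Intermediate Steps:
$Y{\left(a \right)} = -5 + 2 a$ ($Y{\left(a \right)} = 2 a - 5 = -5 + 2 a$)
$R{\left(y,b \right)} = 5$ ($R{\left(y,b \right)} = 5 + \left(2 + y\right) \left(3 + y\right) \left(5 + \left(-5 + 2 \cdot 0\right)\right) = 5 + \left(2 + y\right) \left(3 + y\right) \left(5 + \left(-5 + 0\right)\right) = 5 + \left(2 + y\right) \left(3 + y\right) \left(5 - 5\right) = 5 + \left(2 + y\right) \left(3 + y\right) 0 = 5 + 0 = 5$)
$\left(R{\left(13,-34 \right)} - 892\right) \left(-503\right) = \left(5 - 892\right) \left(-503\right) = \left(-887\right) \left(-503\right) = 446161$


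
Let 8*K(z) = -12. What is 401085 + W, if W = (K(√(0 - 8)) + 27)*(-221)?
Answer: 790899/2 ≈ 3.9545e+5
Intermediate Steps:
K(z) = -3/2 (K(z) = (⅛)*(-12) = -3/2)
W = -11271/2 (W = (-3/2 + 27)*(-221) = (51/2)*(-221) = -11271/2 ≈ -5635.5)
401085 + W = 401085 - 11271/2 = 790899/2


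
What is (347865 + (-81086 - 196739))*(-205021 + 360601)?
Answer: 10896823200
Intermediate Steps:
(347865 + (-81086 - 196739))*(-205021 + 360601) = (347865 - 277825)*155580 = 70040*155580 = 10896823200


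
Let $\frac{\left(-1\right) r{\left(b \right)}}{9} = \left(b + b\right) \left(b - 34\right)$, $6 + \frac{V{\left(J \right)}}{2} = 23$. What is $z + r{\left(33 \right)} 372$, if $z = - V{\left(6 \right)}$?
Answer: $220934$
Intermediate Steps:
$V{\left(J \right)} = 34$ ($V{\left(J \right)} = -12 + 2 \cdot 23 = -12 + 46 = 34$)
$r{\left(b \right)} = - 18 b \left(-34 + b\right)$ ($r{\left(b \right)} = - 9 \left(b + b\right) \left(b - 34\right) = - 9 \cdot 2 b \left(-34 + b\right) = - 18 b \left(-34 + b\right)$)
$z = -34$ ($z = \left(-1\right) 34 = -34$)
$z + r{\left(33 \right)} 372 = -34 + 18 \cdot 33 \left(34 - 33\right) 372 = -34 + 18 \cdot 33 \cdot 1 \cdot 372 = -34 + 594 \cdot 372 = -34 + 220968 = 220934$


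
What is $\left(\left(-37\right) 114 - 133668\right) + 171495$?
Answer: $33609$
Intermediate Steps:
$\left(\left(-37\right) 114 - 133668\right) + 171495 = \left(-4218 - 133668\right) + 171495 = -137886 + 171495 = 33609$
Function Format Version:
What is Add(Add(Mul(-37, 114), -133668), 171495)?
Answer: 33609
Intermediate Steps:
Add(Add(Mul(-37, 114), -133668), 171495) = Add(Add(-4218, -133668), 171495) = Add(-137886, 171495) = 33609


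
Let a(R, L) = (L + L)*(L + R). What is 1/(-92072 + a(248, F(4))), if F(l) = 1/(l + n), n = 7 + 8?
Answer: -361/33228566 ≈ -1.0864e-5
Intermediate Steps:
n = 15
F(l) = 1/(15 + l) (F(l) = 1/(l + 15) = 1/(15 + l))
a(R, L) = 2*L*(L + R) (a(R, L) = (2*L)*(L + R) = 2*L*(L + R))
1/(-92072 + a(248, F(4))) = 1/(-92072 + 2*(1/(15 + 4) + 248)/(15 + 4)) = 1/(-92072 + 2*(1/19 + 248)/19) = 1/(-92072 + 2*(1/19)*(1/19 + 248)) = 1/(-92072 + 2*(1/19)*(4713/19)) = 1/(-92072 + 9426/361) = 1/(-33228566/361) = -361/33228566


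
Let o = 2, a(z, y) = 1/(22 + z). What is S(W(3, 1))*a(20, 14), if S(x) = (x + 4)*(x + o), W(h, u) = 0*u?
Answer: 4/21 ≈ 0.19048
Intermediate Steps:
W(h, u) = 0
S(x) = (2 + x)*(4 + x) (S(x) = (x + 4)*(x + 2) = (4 + x)*(2 + x) = (2 + x)*(4 + x))
S(W(3, 1))*a(20, 14) = (8 + 0**2 + 6*0)/(22 + 20) = (8 + 0 + 0)/42 = 8*(1/42) = 4/21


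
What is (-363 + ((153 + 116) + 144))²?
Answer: 2500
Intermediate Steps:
(-363 + ((153 + 116) + 144))² = (-363 + (269 + 144))² = (-363 + 413)² = 50² = 2500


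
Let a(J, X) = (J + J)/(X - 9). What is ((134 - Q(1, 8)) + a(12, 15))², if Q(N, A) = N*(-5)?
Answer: 20449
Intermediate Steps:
Q(N, A) = -5*N
a(J, X) = 2*J/(-9 + X) (a(J, X) = (2*J)/(-9 + X) = 2*J/(-9 + X))
((134 - Q(1, 8)) + a(12, 15))² = ((134 - (-5)) + 2*12/(-9 + 15))² = ((134 - 1*(-5)) + 2*12/6)² = ((134 + 5) + 2*12*(⅙))² = (139 + 4)² = 143² = 20449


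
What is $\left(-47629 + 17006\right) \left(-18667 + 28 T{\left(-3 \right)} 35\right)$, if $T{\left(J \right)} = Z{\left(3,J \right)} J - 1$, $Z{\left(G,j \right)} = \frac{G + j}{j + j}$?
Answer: $601650081$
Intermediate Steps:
$Z{\left(G,j \right)} = \frac{G + j}{2 j}$
$T{\left(J \right)} = \frac{1}{2} + \frac{J}{2}$ ($T{\left(J \right)} = \frac{3 + J}{2 J} J - 1 = \left(\frac{3}{2} + \frac{J}{2}\right) - 1 = \frac{1}{2} + \frac{J}{2}$)
$\left(-47629 + 17006\right) \left(-18667 + 28 T{\left(-3 \right)} 35\right) = \left(-47629 + 17006\right) \left(-18667 + 28 \left(\frac{1}{2} + \frac{1}{2} \left(-3\right)\right) 35\right) = - 30623 \left(-18667 + 28 \left(\frac{1}{2} - \frac{3}{2}\right) 35\right) = - 30623 \left(-18667 + 28 \left(-1\right) 35\right) = - 30623 \left(-18667 - 980\right) = \left(-30623\right) \left(-19647\right) = 601650081$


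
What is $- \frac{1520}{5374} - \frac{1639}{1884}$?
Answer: $- \frac{5835833}{5062308} \approx -1.1528$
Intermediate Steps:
$- \frac{1520}{5374} - \frac{1639}{1884} = \left(-1520\right) \frac{1}{5374} - \frac{1639}{1884} = - \frac{760}{2687} - \frac{1639}{1884} = - \frac{5835833}{5062308}$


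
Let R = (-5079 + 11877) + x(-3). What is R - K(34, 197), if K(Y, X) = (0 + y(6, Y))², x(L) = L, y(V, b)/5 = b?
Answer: -22105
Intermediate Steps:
y(V, b) = 5*b
K(Y, X) = 25*Y² (K(Y, X) = (0 + 5*Y)² = (5*Y)² = 25*Y²)
R = 6795 (R = (-5079 + 11877) - 3 = 6798 - 3 = 6795)
R - K(34, 197) = 6795 - 25*34² = 6795 - 25*1156 = 6795 - 1*28900 = 6795 - 28900 = -22105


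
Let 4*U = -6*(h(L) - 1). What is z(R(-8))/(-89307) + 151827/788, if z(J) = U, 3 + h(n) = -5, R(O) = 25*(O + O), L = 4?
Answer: 1506578139/7819324 ≈ 192.67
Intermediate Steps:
R(O) = 50*O (R(O) = 25*(2*O) = 50*O)
h(n) = -8 (h(n) = -3 - 5 = -8)
U = 27/2 (U = (-6*(-8 - 1))/4 = (-6*(-9))/4 = (¼)*54 = 27/2 ≈ 13.500)
z(J) = 27/2
z(R(-8))/(-89307) + 151827/788 = (27/2)/(-89307) + 151827/788 = (27/2)*(-1/89307) + 151827*(1/788) = -3/19846 + 151827/788 = 1506578139/7819324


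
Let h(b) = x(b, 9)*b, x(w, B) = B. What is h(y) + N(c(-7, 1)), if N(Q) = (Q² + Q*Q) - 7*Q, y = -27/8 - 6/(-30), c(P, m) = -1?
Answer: -783/40 ≈ -19.575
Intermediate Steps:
y = -127/40 (y = -27*⅛ - 6*(-1/30) = -27/8 + ⅕ = -127/40 ≈ -3.1750)
h(b) = 9*b
N(Q) = -7*Q + 2*Q² (N(Q) = (Q² + Q²) - 7*Q = 2*Q² - 7*Q = -7*Q + 2*Q²)
h(y) + N(c(-7, 1)) = 9*(-127/40) - (-7 + 2*(-1)) = -1143/40 - (-7 - 2) = -1143/40 - 1*(-9) = -1143/40 + 9 = -783/40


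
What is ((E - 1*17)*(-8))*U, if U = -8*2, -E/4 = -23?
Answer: 9600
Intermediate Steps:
E = 92 (E = -4*(-23) = 92)
U = -16
((E - 1*17)*(-8))*U = ((92 - 1*17)*(-8))*(-16) = ((92 - 17)*(-8))*(-16) = (75*(-8))*(-16) = -600*(-16) = 9600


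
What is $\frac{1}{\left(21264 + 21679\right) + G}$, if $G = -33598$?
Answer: $\frac{1}{9345} \approx 0.00010701$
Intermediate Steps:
$\frac{1}{\left(21264 + 21679\right) + G} = \frac{1}{\left(21264 + 21679\right) - 33598} = \frac{1}{42943 - 33598} = \frac{1}{9345}$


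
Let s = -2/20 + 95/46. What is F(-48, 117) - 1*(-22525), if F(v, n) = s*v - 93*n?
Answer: 1328212/115 ≈ 11550.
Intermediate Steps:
s = 226/115 (s = -2*1/20 + 95*(1/46) = -⅒ + 95/46 = 226/115 ≈ 1.9652)
F(v, n) = -93*n + 226*v/115 (F(v, n) = 226*v/115 - 93*n = -93*n + 226*v/115)
F(-48, 117) - 1*(-22525) = (-93*117 + (226/115)*(-48)) - 1*(-22525) = (-10881 - 10848/115) + 22525 = -1262163/115 + 22525 = 1328212/115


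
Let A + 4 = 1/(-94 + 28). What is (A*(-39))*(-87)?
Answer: -299715/22 ≈ -13623.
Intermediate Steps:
A = -265/66 (A = -4 + 1/(-94 + 28) = -4 + 1/(-66) = -4 - 1/66 = -265/66 ≈ -4.0152)
(A*(-39))*(-87) = -265/66*(-39)*(-87) = (3445/22)*(-87) = -299715/22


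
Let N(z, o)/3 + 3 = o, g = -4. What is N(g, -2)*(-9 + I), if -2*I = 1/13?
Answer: 3525/26 ≈ 135.58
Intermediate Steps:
N(z, o) = -9 + 3*o
I = -1/26 (I = -1/2/13 = -1/2*1/13 = -1/26 ≈ -0.038462)
N(g, -2)*(-9 + I) = (-9 + 3*(-2))*(-9 - 1/26) = (-9 - 6)*(-235/26) = -15*(-235/26) = 3525/26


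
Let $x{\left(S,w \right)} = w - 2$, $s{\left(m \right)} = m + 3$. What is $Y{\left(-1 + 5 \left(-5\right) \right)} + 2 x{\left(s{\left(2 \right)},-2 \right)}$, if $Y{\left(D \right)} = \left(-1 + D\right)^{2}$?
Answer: $721$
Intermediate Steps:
$s{\left(m \right)} = 3 + m$
$x{\left(S,w \right)} = -2 + w$
$Y{\left(-1 + 5 \left(-5\right) \right)} + 2 x{\left(s{\left(2 \right)},-2 \right)} = \left(-1 + \left(-1 + 5 \left(-5\right)\right)\right)^{2} + 2 \left(-2 - 2\right) = \left(-1 - 26\right)^{2} + 2 \left(-4\right) = \left(-1 - 26\right)^{2} - 8 = \left(-27\right)^{2} - 8 = 729 - 8 = 721$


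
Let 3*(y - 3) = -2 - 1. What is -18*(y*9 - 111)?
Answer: 1674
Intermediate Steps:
y = 2 (y = 3 + (-2 - 1)/3 = 3 + (⅓)*(-3) = 3 - 1 = 2)
-18*(y*9 - 111) = -18*(2*9 - 111) = -18*(18 - 111) = -18*(-93) = 1674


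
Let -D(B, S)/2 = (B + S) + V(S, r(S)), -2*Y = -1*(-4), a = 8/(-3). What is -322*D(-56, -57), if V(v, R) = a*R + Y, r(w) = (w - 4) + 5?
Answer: 66332/3 ≈ 22111.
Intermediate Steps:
a = -8/3 (a = 8*(-⅓) = -8/3 ≈ -2.6667)
Y = -2 (Y = -(-1)*(-4)/2 = -½*4 = -2)
r(w) = 1 + w (r(w) = (-4 + w) + 5 = 1 + w)
V(v, R) = -2 - 8*R/3 (V(v, R) = -8*R/3 - 2 = -2 - 8*R/3)
D(B, S) = 28/3 - 2*B + 10*S/3 (D(B, S) = -2*((B + S) + (-2 - 8*(1 + S)/3)) = -2*((B + S) + (-2 + (-8/3 - 8*S/3))) = -2*((B + S) + (-14/3 - 8*S/3)) = -2*(-14/3 + B - 5*S/3) = 28/3 - 2*B + 10*S/3)
-322*D(-56, -57) = -322*(28/3 - 2*(-56) + (10/3)*(-57)) = -322*(28/3 + 112 - 190) = -322*(-206/3) = 66332/3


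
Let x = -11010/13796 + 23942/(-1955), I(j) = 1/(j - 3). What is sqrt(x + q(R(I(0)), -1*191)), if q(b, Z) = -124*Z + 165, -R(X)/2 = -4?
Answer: sqrt(4334833965114529210)/13485590 ≈ 154.39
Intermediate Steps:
I(j) = 1/(-3 + j)
R(X) = 8 (R(X) = -2*(-4) = 8)
q(b, Z) = 165 - 124*Z
x = -175914191/13485590 (x = -11010*1/13796 + 23942*(-1/1955) = -5505/6898 - 23942/1955 = -175914191/13485590 ≈ -13.045)
sqrt(x + q(R(I(0)), -1*191)) = sqrt(-175914191/13485590 + (165 - (-124)*191)) = sqrt(-175914191/13485590 + (165 - 124*(-191))) = sqrt(-175914191/13485590 + (165 + 23684)) = sqrt(-175914191/13485590 + 23849) = sqrt(321441921719/13485590) = sqrt(4334833965114529210)/13485590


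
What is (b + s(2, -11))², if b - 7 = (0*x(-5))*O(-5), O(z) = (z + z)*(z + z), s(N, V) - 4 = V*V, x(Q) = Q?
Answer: 17424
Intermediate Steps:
s(N, V) = 4 + V² (s(N, V) = 4 + V*V = 4 + V²)
O(z) = 4*z² (O(z) = (2*z)*(2*z) = 4*z²)
b = 7 (b = 7 + (0*(-5))*(4*(-5)²) = 7 + 0*(4*25) = 7 + 0*100 = 7 + 0 = 7)
(b + s(2, -11))² = (7 + (4 + (-11)²))² = (7 + (4 + 121))² = (7 + 125)² = 132² = 17424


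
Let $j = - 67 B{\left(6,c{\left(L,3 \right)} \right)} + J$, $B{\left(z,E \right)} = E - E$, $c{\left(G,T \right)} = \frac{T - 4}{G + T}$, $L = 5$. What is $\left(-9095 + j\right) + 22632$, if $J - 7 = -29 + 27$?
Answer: $13542$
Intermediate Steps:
$c{\left(G,T \right)} = \frac{-4 + T}{G + T}$
$B{\left(z,E \right)} = 0$
$J = 5$ ($J = 7 + \left(-29 + 27\right) = 7 - 2 = 5$)
$j = 5$ ($j = \left(-67\right) 0 + 5 = 0 + 5 = 5$)
$\left(-9095 + j\right) + 22632 = \left(-9095 + 5\right) + 22632 = -9090 + 22632 = 13542$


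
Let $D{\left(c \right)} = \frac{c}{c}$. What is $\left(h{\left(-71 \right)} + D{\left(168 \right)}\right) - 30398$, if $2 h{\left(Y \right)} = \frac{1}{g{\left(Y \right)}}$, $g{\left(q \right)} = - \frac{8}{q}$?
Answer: $- \frac{486281}{16} \approx -30393.0$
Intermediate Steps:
$D{\left(c \right)} = 1$
$h{\left(Y \right)} = - \frac{Y}{16}$ ($h{\left(Y \right)} = \frac{1}{2 \left(- \frac{8}{Y}\right)} = \frac{\left(- \frac{1}{8}\right) Y}{2} = - \frac{Y}{16}$)
$\left(h{\left(-71 \right)} + D{\left(168 \right)}\right) - 30398 = \left(\left(- \frac{1}{16}\right) \left(-71\right) + 1\right) - 30398 = \left(\frac{71}{16} + 1\right) - 30398 = \frac{87}{16} - 30398 = - \frac{486281}{16}$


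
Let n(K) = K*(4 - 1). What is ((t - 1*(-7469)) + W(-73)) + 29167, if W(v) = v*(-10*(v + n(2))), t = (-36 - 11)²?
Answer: -10065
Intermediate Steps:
t = 2209 (t = (-47)² = 2209)
n(K) = 3*K (n(K) = K*3 = 3*K)
W(v) = v*(-60 - 10*v) (W(v) = v*(-10*(v + 3*2)) = v*(-10*(v + 6)) = v*(-10*(6 + v)) = v*(-60 - 10*v))
((t - 1*(-7469)) + W(-73)) + 29167 = ((2209 - 1*(-7469)) - 10*(-73)*(6 - 73)) + 29167 = ((2209 + 7469) - 10*(-73)*(-67)) + 29167 = (9678 - 48910) + 29167 = -39232 + 29167 = -10065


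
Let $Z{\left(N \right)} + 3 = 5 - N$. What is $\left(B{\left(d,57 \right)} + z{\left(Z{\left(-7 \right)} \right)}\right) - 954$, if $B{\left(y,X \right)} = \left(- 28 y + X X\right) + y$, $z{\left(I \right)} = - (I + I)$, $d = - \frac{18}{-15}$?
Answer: $\frac{11223}{5} \approx 2244.6$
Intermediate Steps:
$d = \frac{6}{5}$ ($d = \left(-18\right) \left(- \frac{1}{15}\right) = \frac{6}{5} \approx 1.2$)
$Z{\left(N \right)} = 2 - N$ ($Z{\left(N \right)} = -3 - \left(-5 + N\right) = 2 - N$)
$z{\left(I \right)} = - 2 I$
$B{\left(y,X \right)} = X^{2} - 27 y$ ($B{\left(y,X \right)} = \left(- 28 y + X^{2}\right) + y = \left(X^{2} - 28 y\right) + y = X^{2} - 27 y$)
$\left(B{\left(d,57 \right)} + z{\left(Z{\left(-7 \right)} \right)}\right) - 954 = \left(\left(57^{2} - \frac{162}{5}\right) - 2 \left(2 - -7\right)\right) - 954 = \left(\left(3249 - \frac{162}{5}\right) - 2 \left(2 + 7\right)\right) - 954 = \left(\frac{16083}{5} - 18\right) - 954 = \frac{15993}{5} - 954 = \frac{11223}{5}$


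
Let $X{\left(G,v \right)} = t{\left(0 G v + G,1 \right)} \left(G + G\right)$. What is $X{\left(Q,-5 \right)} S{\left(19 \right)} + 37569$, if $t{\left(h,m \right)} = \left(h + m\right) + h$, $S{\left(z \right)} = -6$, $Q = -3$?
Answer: $37389$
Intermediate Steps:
$t{\left(h,m \right)} = m + 2 h$
$X{\left(G,v \right)} = 2 G \left(1 + 2 G\right)$ ($X{\left(G,v \right)} = \left(1 + 2 \left(0 G v + G\right)\right) \left(G + G\right) = \left(1 + 2 \left(0 v + G\right)\right) 2 G = \left(1 + 2 \left(0 + G\right)\right) 2 G = \left(1 + 2 G\right) 2 G = 2 G \left(1 + 2 G\right)$)
$X{\left(Q,-5 \right)} S{\left(19 \right)} + 37569 = 2 \left(-3\right) \left(1 + 2 \left(-3\right)\right) \left(-6\right) + 37569 = 2 \left(-3\right) \left(1 - 6\right) \left(-6\right) + 37569 = 2 \left(-3\right) \left(-5\right) \left(-6\right) + 37569 = 30 \left(-6\right) + 37569 = -180 + 37569 = 37389$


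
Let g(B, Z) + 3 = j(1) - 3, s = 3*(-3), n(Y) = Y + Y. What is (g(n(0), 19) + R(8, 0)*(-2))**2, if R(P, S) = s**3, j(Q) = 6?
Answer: 2125764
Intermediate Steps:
n(Y) = 2*Y
s = -9
R(P, S) = -729 (R(P, S) = (-9)**3 = -729)
g(B, Z) = 0 (g(B, Z) = -3 + (6 - 3) = -3 + 3 = 0)
(g(n(0), 19) + R(8, 0)*(-2))**2 = (0 - 729*(-2))**2 = (0 + 1458)**2 = 1458**2 = 2125764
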